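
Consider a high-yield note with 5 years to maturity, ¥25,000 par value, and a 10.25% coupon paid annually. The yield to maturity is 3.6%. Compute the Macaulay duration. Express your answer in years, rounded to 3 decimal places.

Periodic yield y = 0.036. Discount each cash flow and weight by its year:
  t   CF        PV=CF/(1+0.036)^t    t·PV
  1     2,562.50     2,473.4556     2,473.4556
  2     2,562.50     2,387.5054     4,775.0108
  3     2,562.50     2,304.5419     6,913.6257
  4     2,562.50     2,224.4613     8,897.8452
  5    27,562.50    23,095.0991   115,475.4954
  Σ                 32,485.0633   138,535.4327
Price P = Σ PV = 32,485.0633.
Macaulay duration = Σ(t·PV) / P = 138,535.4327 / 32,485.0633 = 4.26459 years.

4.265 years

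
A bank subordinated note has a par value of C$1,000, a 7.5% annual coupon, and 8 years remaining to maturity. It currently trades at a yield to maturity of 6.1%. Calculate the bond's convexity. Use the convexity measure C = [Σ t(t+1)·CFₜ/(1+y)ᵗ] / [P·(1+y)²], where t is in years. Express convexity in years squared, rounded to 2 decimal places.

46.87

With y = 0.061:
  t   CF        PV=CF/(1+0.061)^t    t·PV        t(t+1)·PV
  1        75.00        70.6880        70.6880         141.3761
  2        75.00        66.6240       133.2479         399.7438
  3        75.00        62.7936       188.3807         753.5227
  4        75.00        59.1834       236.7335       1,183.6675
  5        75.00        55.7807       278.9037       1,673.4225
  6        75.00        52.5738       315.4425       2,208.0975
  7        75.00        49.5511       346.8579       2,774.8634
  8     1,075.00       669.3995     5,355.1961      48,196.7650
  Σ                  1,086.5941     6,925.4504      57,331.4585
P = 1,086.5941.
Convexity = Σ t(t+1)·PV / [P·(1+y)²] = 57,331.4585 / (1,086.5941 × 1.125721) = 46.86999.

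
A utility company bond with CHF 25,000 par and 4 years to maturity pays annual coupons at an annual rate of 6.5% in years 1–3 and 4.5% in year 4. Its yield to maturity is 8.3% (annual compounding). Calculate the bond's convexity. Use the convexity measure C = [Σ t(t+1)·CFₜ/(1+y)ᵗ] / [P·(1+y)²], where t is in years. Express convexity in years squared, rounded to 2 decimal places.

14.97

With y = 0.083:
  t   CF        PV=CF/(1+0.083)^t    t·PV        t(t+1)·PV
  1     1,625.00     1,500.4617     1,500.4617       3,000.9234
  2     1,625.00     1,385.4678     2,770.9357       8,312.8071
  3     1,625.00     1,279.2870     3,837.8611      15,351.4443
  4    26,125.00    18,990.7656    75,963.0623     379,815.3113
  Σ                 23,155.9821    84,072.3207     406,480.4861
P = 23,155.9821.
Convexity = Σ t(t+1)·PV / [P·(1+y)²] = 406,480.4861 / (23,155.9821 × 1.172889) = 14.96648.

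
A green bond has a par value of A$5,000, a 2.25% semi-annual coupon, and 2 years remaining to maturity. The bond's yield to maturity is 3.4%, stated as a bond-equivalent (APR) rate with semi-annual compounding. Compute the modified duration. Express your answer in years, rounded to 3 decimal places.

1.934 years

Periodic yield y = 0.017. First find Macaulay duration:
  t   CF        PV=CF/(1+0.017)^t    t·PV
  1        56.25        55.3097        55.3097
  2        56.25        54.3852       108.7704
  3        56.25        53.4761       160.4283
  4     5,056.25     4,726.5551    18,906.2205
  Σ                  4,889.7261    19,230.7289
P = 4,889.7261; Macaulay duration = 19,230.7289 / 4,889.7261 = 3.93288 half-year periods = 1.96644 years.
Modified duration = D_Mac / (1 + y) = 1.96644 / 1.017 = 1.93357 years.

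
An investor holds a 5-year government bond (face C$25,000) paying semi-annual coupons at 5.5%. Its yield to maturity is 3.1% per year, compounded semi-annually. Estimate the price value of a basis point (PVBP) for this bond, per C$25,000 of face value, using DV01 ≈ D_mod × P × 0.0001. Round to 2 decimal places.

C$12.23

Periodic yield y = 0.0155.
  t   CF        PV=CF/(1+0.0155)^t    t·PV
  1       687.50       677.0064       677.0064
  2       687.50       666.6730     1,333.3459
  3       687.50       656.4973     1,969.4918
  4       687.50       646.4769     2,585.9075
  5       687.50       636.6094     3,183.0471
  6       687.50       626.8926     3,761.3555
  7       687.50       617.3241     4,321.2685
  8       687.50       607.9016     4,863.2127
  9       687.50       598.6229     5,387.6064
  10   25,687.50    22,025.3370   220,253.3699
  Σ                 27,759.3411   248,335.6118
P = 27,759.3411; D_Mac = 8.94602 half-year periods = 4.47301 yrs; D_mod = 4.40474 yrs.
DV01 ≈ 4.40474 × 27,759.3411 × 0.0001 = 12.227258.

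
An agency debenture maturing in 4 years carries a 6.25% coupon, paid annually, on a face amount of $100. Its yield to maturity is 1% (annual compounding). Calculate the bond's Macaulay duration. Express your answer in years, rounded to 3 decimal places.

Periodic yield y = 0.01. Discount each cash flow and weight by its year:
  t   CF        PV=CF/(1+0.01)^t    t·PV
  1         6.25         6.1881         6.1881
  2         6.25         6.1269        12.2537
  3         6.25         6.0662        18.1986
  4       106.25       102.1042       408.4166
  Σ                    120.4853       445.0570
Price P = Σ PV = 120.4853.
Macaulay duration = Σ(t·PV) / P = 445.0570 / 120.4853 = 3.69387 years.

3.694 years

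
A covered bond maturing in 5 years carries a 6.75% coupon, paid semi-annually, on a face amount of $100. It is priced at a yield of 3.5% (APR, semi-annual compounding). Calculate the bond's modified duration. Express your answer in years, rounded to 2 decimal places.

4.30 years

Periodic yield y = 0.0175. First find Macaulay duration:
  t   CF        PV=CF/(1+0.0175)^t    t·PV
  1        3.375         3.3170         3.3170
  2        3.375         3.2599         6.5198
  3        3.375         3.2038         9.6115
  4        3.375         3.1487        12.5949
  5        3.375         3.0946        15.4729
  6        3.375         3.0414        18.2481
  7        3.375         2.9890        20.9233
  8        3.375         2.9376        23.5011
  9        3.375         2.8871        25.9840
  10     103.375        86.9103       869.1032
  Σ                    114.7895     1,005.2759
P = 114.7895; Macaulay duration = 1,005.2759 / 114.7895 = 8.75756 half-year periods = 4.37878 years.
Modified duration = D_Mac / (1 + y) = 4.37878 / 1.0175 = 4.30347 years.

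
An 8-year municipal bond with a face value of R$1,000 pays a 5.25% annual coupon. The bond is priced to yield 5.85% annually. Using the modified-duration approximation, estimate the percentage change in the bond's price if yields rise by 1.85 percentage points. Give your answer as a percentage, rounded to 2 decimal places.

Periodic yield y = 0.0585. Modified duration first:
  t   CF        PV=CF/(1+0.0585)^t    t·PV
  1        52.50        49.5985        49.5985
  2        52.50        46.8573        93.7147
  3        52.50        44.2677       132.8030
  4        52.50        41.8211       167.2846
  5        52.50        39.5098       197.5491
  6        52.50        37.3262       223.9574
  7        52.50        35.2633       246.8433
  8     1,052.50       667.8750     5,343.0002
  Σ                    962.5190     6,454.7507
P = 962.5190; D_Mac = 6.70610 yrs; D_mod = 6.70610/(1+0.0585) = 6.33548 yrs.
ΔP/P ≈ -D_mod · Δy = -6.33548 × (+0.0185) = -0.117206 = -11.7206%.

-11.72%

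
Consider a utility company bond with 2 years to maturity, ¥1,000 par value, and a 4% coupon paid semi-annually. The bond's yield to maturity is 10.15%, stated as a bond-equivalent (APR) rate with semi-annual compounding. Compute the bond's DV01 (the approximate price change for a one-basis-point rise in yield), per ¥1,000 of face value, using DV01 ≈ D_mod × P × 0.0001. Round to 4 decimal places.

Periodic yield y = 0.05075.
  t   CF        PV=CF/(1+0.05075)^t    t·PV
  1        20.00        19.0340        19.0340
  2        20.00        18.1147        36.2294
  3        20.00        17.2398        51.7193
  4     1,020.00       836.7632     3,347.0528
  Σ                    891.1517     3,454.0356
P = 891.1517; D_Mac = 3.87592 half-year periods = 1.93796 yrs; D_mod = 1.84436 yrs.
DV01 ≈ 1.84436 × 891.1517 × 0.0001 = 0.164360.

¥0.1644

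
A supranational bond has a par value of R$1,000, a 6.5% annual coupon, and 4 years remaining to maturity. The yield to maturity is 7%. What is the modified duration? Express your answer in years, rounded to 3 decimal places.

3.407 years

Periodic yield y = 0.07. First find Macaulay duration:
  t   CF        PV=CF/(1+0.07)^t    t·PV
  1        65.00        60.7477        60.7477
  2        65.00        56.7735       113.5470
  3        65.00        53.0594       159.1781
  4     1,065.00       812.4834     3,249.9336
  Σ                    983.0639     3,583.4064
P = 983.0639; Macaulay duration = 3,583.4064 / 983.0639 = 3.64514 years.
Modified duration = D_Mac / (1 + y) = 3.64514 / 1.07 = 3.40667 years.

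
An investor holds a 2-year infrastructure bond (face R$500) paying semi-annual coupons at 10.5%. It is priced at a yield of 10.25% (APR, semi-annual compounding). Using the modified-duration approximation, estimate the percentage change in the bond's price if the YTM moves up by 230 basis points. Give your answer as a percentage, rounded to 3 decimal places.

-4.060%

Periodic yield y = 0.05125. Modified duration first:
  t   CF        PV=CF/(1+0.05125)^t    t·PV
  1        26.25        24.9703        24.9703
  2        26.25        23.7529        47.5059
  3        26.25        22.5949        67.7848
  4       526.25       430.8916     1,723.5666
  Σ                    502.2098     1,863.8276
P = 502.2098; D_Mac = 3.71125 half-year periods = 1.85563 yrs; D_mod = 1.85563/(1+0.05125) = 1.76516 yrs.
ΔP/P ≈ -D_mod · Δy = -1.76516 × (+0.023) = -0.040599 = -4.0599%.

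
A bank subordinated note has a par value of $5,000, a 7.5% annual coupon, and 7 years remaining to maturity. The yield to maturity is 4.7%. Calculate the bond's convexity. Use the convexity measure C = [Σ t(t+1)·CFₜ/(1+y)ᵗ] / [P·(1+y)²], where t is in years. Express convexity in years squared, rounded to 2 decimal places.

With y = 0.047:
  t   CF        PV=CF/(1+0.047)^t    t·PV        t(t+1)·PV
  1       375.00       358.1662       358.1662         716.3324
  2       375.00       342.0881       684.1761       2,052.5283
  3       375.00       326.7317       980.1950       3,920.7800
  4       375.00       312.0646     1,248.2585       6,241.2925
  5       375.00       298.0560     1,490.2800       8,941.6798
  6       375.00       284.6762     1,708.0573      11,956.4009
  7     5,375.00     3,897.1911    27,280.3374     218,242.6990
  Σ                  5,818.9738    33,749.4704     252,071.7128
P = 5,818.9738.
Convexity = Σ t(t+1)·PV / [P·(1+y)²] = 252,071.7128 / (5,818.9738 × 1.096209) = 39.51703.

39.52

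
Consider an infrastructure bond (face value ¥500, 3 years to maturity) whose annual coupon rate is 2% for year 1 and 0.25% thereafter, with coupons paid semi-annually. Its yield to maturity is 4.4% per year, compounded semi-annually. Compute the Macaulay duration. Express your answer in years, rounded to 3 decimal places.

Periodic yield y = 0.022. Discount each cash flow and weight by its period:
  t   CF        PV=CF/(1+0.022)^t    t·PV
  1        5.000         4.8924         4.8924
  2        5.000         4.7871         9.5741
  3        0.625         0.5855         1.7565
  4        0.625         0.5729         2.2916
  5        0.625         0.5606         2.8028
  6      500.625       439.3465     2,636.0789
  Σ                    450.7449     2,657.3963
Price P = Σ PV = 450.7449.
Macaulay duration = Σ(t·PV) / P = 2,657.3963 / 450.7449 = 5.89557 half-year periods.
In years: 5.89557 / 2 = 2.94778 years.

2.948 years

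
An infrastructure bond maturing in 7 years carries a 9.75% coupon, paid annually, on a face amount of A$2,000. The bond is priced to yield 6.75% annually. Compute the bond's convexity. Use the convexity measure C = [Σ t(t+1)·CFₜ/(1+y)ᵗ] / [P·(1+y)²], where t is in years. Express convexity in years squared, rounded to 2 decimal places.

35.42

With y = 0.0675:
  t   CF        PV=CF/(1+0.0675)^t    t·PV        t(t+1)·PV
  1       195.00       182.6698       182.6698         365.3396
  2       195.00       171.1192       342.2385       1,026.7154
  3       195.00       160.2991       480.8972       1,923.5887
  4       195.00       150.1630       600.6522       3,003.2610
  5       195.00       140.6680       703.3398       4,220.0388
  6       195.00       131.7733       790.6396       5,534.4772
  7     2,195.00     1,389.5025     9,726.5176      77,812.1411
  Σ                  2,326.1949    12,826.9547      93,885.5618
P = 2,326.1949.
Convexity = Σ t(t+1)·PV / [P·(1+y)²] = 93,885.5618 / (2,326.1949 × 1.139556) = 35.41742.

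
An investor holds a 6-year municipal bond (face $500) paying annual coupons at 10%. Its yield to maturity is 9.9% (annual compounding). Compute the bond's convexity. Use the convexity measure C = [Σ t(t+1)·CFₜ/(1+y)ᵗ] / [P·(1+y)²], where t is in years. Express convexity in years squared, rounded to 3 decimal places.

With y = 0.099:
  t   CF        PV=CF/(1+0.099)^t    t·PV        t(t+1)·PV
  1        50.00        45.4959        45.4959          90.9918
  2        50.00        41.3975        82.7951         248.3853
  3        50.00        37.6684       113.0051         452.0205
  4        50.00        34.2751       137.1006         685.5028
  5        50.00        31.1876       155.9379         935.6271
  6       550.00       312.1595     1,872.9569      13,110.6984
  Σ                    502.1840     2,407.2915      15,523.2259
P = 502.1840.
Convexity = Σ t(t+1)·PV / [P·(1+y)²] = 15,523.2259 / (502.1840 × 1.207801) = 25.59315.

25.593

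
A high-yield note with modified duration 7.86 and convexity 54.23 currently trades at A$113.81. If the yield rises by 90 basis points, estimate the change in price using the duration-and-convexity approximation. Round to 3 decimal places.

-A$7.801

Duration effect: -D_mod·Δy = -7.86 × (+0.009) = -0.070740
Convexity effect: ½·C·(Δy)² = 0.5 × 54.23 × (0.009)² = +0.002196315
ΔP/P ≈ -0.070740 + 0.002196315 = -0.068543685
ΔP ≈ 113.81 × (-0.068543685) = -7.80095678985.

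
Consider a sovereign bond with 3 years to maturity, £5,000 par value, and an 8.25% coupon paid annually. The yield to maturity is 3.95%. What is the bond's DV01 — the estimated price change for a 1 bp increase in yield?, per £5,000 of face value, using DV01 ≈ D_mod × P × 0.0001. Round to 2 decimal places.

£1.50

Periodic yield y = 0.0395.
  t   CF        PV=CF/(1+0.0395)^t    t·PV
  1       412.50       396.8254       396.8254
  2       412.50       381.7464       763.4928
  3     5,412.50     4,818.6394    14,455.9182
  Σ                  5,597.2112    15,616.2365
P = 5,597.2112; D_Mac = 2.79000 yrs; D_mod = 2.68399 yrs.
DV01 ≈ 2.68399 × 5,597.2112 × 0.0001 = 1.502283.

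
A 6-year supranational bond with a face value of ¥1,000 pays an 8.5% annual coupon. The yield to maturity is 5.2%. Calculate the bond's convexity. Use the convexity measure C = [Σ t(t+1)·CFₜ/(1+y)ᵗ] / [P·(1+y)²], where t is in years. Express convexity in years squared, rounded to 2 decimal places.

With y = 0.052:
  t   CF        PV=CF/(1+0.052)^t    t·PV        t(t+1)·PV
  1        85.00        80.7985        80.7985         161.5970
  2        85.00        76.8046       153.6093         460.8278
  3        85.00        73.0082       219.0246         876.0985
  4        85.00        69.3994       277.5978       1,387.9888
  5        85.00        65.9690       329.8452       1,979.0715
  6     1,085.00       800.4520     4,802.7121      33,618.9844
  Σ                  1,166.4318     5,863.5875      38,484.5680
P = 1,166.4318.
Convexity = Σ t(t+1)·PV / [P·(1+y)²] = 38,484.5680 / (1,166.4318 × 1.106704) = 29.81232.

29.81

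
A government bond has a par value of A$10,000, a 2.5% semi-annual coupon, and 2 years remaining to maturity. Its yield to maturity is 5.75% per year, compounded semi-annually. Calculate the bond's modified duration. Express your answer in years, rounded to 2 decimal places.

1.91 years

Periodic yield y = 0.02875. First find Macaulay duration:
  t   CF        PV=CF/(1+0.02875)^t    t·PV
  1       125.00       121.5067       121.5067
  2       125.00       118.1110       236.2220
  3       125.00       114.8102       344.4306
  4    10,125.00     9,039.7337    36,158.9350
  Σ                  9,394.1616    36,861.0942
P = 9,394.1616; Macaulay duration = 36,861.0942 / 9,394.1616 = 3.92383 half-year periods = 1.96192 years.
Modified duration = D_Mac / (1 + y) = 1.96192 / 1.02875 = 1.90709 years.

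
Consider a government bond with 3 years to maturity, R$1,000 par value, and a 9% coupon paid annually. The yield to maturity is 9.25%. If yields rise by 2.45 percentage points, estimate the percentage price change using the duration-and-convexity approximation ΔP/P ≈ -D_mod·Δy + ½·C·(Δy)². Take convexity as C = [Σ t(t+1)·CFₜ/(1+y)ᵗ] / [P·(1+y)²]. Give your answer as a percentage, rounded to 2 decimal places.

-5.92%

With y = 0.0925:
  t   CF        PV=CF/(1+0.0925)^t    t·PV        t(t+1)·PV
  1        90.00        82.3799        82.3799         164.7597
  2        90.00        75.4049       150.8098         452.4295
  3     1,090.00       835.9151     2,507.7452      10,030.9810
  Σ                    993.6999     2,740.9349      10,648.1702
P = 993.6999; D_Mac = 2.75831 yrs; D_mod = 2.52477 yrs; C = 8.97794.
Duration effect: -2.52477 × (+0.0245) = -0.061857
Convexity effect: 0.5 × 8.97794 × (0.0245)² = +0.0026945
ΔP/P ≈ -0.061857 + 0.0026945 = -0.059162 = -5.9162%.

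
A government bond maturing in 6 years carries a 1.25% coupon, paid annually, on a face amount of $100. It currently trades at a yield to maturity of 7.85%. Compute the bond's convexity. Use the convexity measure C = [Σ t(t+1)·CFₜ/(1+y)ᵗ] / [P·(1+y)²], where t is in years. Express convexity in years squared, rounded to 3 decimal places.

34.304

With y = 0.0785:
  t   CF        PV=CF/(1+0.0785)^t    t·PV        t(t+1)·PV
  1         1.25         1.1590         1.1590           2.3180
  2         1.25         1.0747         2.1493           6.4479
  3         1.25         0.9964         2.9893          11.9572
  4         1.25         0.9239         3.6956          18.4782
  5         1.25         0.8567         4.2833          25.6998
  6       101.25        64.3390       386.0338       2,702.2369
  Σ                     69.3497       400.3104       2,767.1382
P = 69.3497.
Convexity = Σ t(t+1)·PV / [P·(1+y)²] = 2,767.1382 / (69.3497 × 1.163162) = 34.30412.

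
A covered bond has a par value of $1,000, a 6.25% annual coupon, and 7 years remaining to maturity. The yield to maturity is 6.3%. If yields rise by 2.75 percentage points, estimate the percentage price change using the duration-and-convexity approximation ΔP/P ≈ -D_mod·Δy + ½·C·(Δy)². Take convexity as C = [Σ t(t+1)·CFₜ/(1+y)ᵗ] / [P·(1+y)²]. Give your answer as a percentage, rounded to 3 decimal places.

-13.726%

With y = 0.063:
  t   CF        PV=CF/(1+0.063)^t    t·PV        t(t+1)·PV
  1        62.50        58.7959        58.7959         117.5917
  2        62.50        55.3113       110.6225         331.8675
  3        62.50        52.0332       156.0995         624.3980
  4        62.50        48.9494       195.7974         978.9871
  5        62.50        46.0483       230.2415       1,381.4493
  6        62.50        43.3192       259.9152       1,819.4064
  7     1,062.50       692.7812     4,849.4683      38,795.7466
  Σ                    997.2383     5,860.9403      44,049.4466
P = 997.2383; D_Mac = 5.87717 yrs; D_mod = 5.52885 yrs; C = 39.09084.
Duration effect: -5.52885 × (+0.0275) = -0.152043
Convexity effect: 0.5 × 39.09084 × (0.0275)² = +0.0147812
ΔP/P ≈ -0.152043 + 0.0147812 = -0.137262 = -13.7262%.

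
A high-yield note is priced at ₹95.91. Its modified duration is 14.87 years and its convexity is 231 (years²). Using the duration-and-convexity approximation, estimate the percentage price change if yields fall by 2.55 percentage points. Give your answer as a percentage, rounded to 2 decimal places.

Duration effect: -D_mod·Δy = -14.87 × (-0.0255) = +0.379185
Convexity effect: ½·C·(Δy)² = 0.5 × 231 × (-0.0255)² = +0.075103875
ΔP/P ≈ +0.379185 + 0.075103875 = +0.454288875
= +45.4288875%.

+45.43%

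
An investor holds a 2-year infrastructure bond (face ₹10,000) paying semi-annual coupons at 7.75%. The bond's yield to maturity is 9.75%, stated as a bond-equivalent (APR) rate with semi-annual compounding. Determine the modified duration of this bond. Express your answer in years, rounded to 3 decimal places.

1.801 years

Periodic yield y = 0.04875. First find Macaulay duration:
  t   CF        PV=CF/(1+0.04875)^t    t·PV
  1       387.50       369.4875       369.4875
  2       387.50       352.3123       704.6245
  3       387.50       335.9354     1,007.8062
  4    10,387.50     8,586.6378    34,346.5510
  Σ                  9,644.3729    36,428.4692
P = 9,644.3729; Macaulay duration = 36,428.4692 / 9,644.3729 = 3.77717 half-year periods = 1.88859 years.
Modified duration = D_Mac / (1 + y) = 1.88859 / 1.04875 = 1.80080 years.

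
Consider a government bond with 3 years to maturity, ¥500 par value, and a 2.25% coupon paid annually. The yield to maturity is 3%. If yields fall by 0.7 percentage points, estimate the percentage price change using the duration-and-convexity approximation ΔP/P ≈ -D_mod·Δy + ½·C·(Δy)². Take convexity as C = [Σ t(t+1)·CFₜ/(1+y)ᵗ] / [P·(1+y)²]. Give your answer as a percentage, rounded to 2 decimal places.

+2.02%

With y = 0.03:
  t   CF        PV=CF/(1+0.03)^t    t·PV        t(t+1)·PV
  1        11.25        10.9223        10.9223          21.8447
  2        11.25        10.6042        21.2084          63.6252
  3       511.25       467.8662     1,403.5985       5,614.3941
  Σ                    489.3927     1,435.7293       5,699.8640
P = 489.3927; D_Mac = 2.93370 yrs; D_mod = 2.84825 yrs; C = 10.97824.
Duration effect: -2.84825 × (-0.007) = +0.019938
Convexity effect: 0.5 × 10.97824 × (-0.007)² = +0.0002690
ΔP/P ≈ +0.019938 + 0.0002690 = +0.020207 = +2.0207%.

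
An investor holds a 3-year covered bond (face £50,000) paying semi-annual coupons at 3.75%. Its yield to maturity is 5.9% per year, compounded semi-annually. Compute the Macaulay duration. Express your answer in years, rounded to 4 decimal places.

2.8604 years

Periodic yield y = 0.0295. Discount each cash flow and weight by its period:
  t   CF        PV=CF/(1+0.0295)^t    t·PV
  1       937.50       910.6362       910.6362
  2       937.50       884.5422     1,769.0845
  3       937.50       859.1960     2,577.5879
  4       937.50       834.5760     3,338.3039
  5       937.50       810.6615     4,053.3073
  6    50,937.50    42,783.8163   256,702.8975
  Σ                 47,083.4281   269,351.8172
Price P = Σ PV = 47,083.4281.
Macaulay duration = Σ(t·PV) / P = 269,351.8172 / 47,083.4281 = 5.72074 half-year periods.
In years: 5.72074 / 2 = 2.86037 years.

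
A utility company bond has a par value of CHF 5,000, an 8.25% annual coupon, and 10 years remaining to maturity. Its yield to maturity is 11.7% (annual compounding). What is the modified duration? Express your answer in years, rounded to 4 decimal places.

6.1130 years

Periodic yield y = 0.117. First find Macaulay duration:
  t   CF        PV=CF/(1+0.117)^t    t·PV
  1       412.50       369.2927       369.2927
  2       412.50       330.6112       661.2225
  3       412.50       295.9814       887.9442
  4       412.50       264.9789     1,059.9155
  5       412.50       237.2237     1,186.1185
  6       412.50       212.3757     1,274.2545
  7       412.50       190.1305     1,330.9133
  8       412.50       170.2153     1,361.7223
  9       412.50       152.3861     1,371.4750
  10    5,412.50     1,790.0542    17,900.5419
  Σ                  4,013.2498    27,403.4005
P = 4,013.2498; Macaulay duration = 27,403.4005 / 4,013.2498 = 6.82823 years.
Modified duration = D_Mac / (1 + y) = 6.82823 / 1.117 = 6.11301 years.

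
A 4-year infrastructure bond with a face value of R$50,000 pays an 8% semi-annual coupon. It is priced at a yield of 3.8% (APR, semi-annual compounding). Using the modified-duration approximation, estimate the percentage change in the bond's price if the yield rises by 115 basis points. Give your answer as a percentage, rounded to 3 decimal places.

-3.997%

Periodic yield y = 0.019. Modified duration first:
  t   CF        PV=CF/(1+0.019)^t    t·PV
  1     2,000.00     1,962.7085     1,962.7085
  2     2,000.00     1,926.1124     3,852.2248
  3     2,000.00     1,890.1986     5,670.5959
  4     2,000.00     1,854.9545     7,419.8180
  5     2,000.00     1,820.3675     9,101.8376
  6     2,000.00     1,786.4254    10,718.5526
  7     2,000.00     1,753.1162    12,271.8135
  8    52,000.00    44,731.1302   357,849.0417
  Σ                 57,725.0134   408,846.5926
P = 57,725.0134; D_Mac = 7.08266 half-year periods = 3.54133 yrs; D_mod = 3.54133/(1+0.019) = 3.47530 yrs.
ΔP/P ≈ -D_mod · Δy = -3.47530 × (+0.0115) = -0.039966 = -3.9966%.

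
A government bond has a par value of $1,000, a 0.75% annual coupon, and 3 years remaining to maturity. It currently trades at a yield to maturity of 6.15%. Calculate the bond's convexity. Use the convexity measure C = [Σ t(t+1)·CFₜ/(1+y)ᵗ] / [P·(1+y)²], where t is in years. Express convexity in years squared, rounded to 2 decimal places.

10.54

With y = 0.0615:
  t   CF        PV=CF/(1+0.0615)^t    t·PV        t(t+1)·PV
  1         7.50         7.0655         7.0655          14.1309
  2         7.50         6.6561        13.3122          39.9367
  3     1,007.50       842.3354     2,527.0062      10,108.0250
  Σ                    856.0570     2,547.3840      10,162.0926
P = 856.0570.
Convexity = Σ t(t+1)·PV / [P·(1+y)²] = 10,162.0926 / (856.0570 × 1.126782) = 10.53514.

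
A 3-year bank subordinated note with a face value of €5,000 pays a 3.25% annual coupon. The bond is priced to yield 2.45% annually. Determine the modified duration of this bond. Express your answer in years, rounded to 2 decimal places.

2.84 years

Periodic yield y = 0.0245. First find Macaulay duration:
  t   CF        PV=CF/(1+0.0245)^t    t·PV
  1       162.50       158.6140       158.6140
  2       162.50       154.8208       309.6417
  3     5,162.50     4,800.9168    14,402.7503
  Σ                  5,114.3516    14,871.0059
P = 5,114.3516; Macaulay duration = 14,871.0059 / 5,114.3516 = 2.90770 years.
Modified duration = D_Mac / (1 + y) = 2.90770 / 1.0245 = 2.83817 years.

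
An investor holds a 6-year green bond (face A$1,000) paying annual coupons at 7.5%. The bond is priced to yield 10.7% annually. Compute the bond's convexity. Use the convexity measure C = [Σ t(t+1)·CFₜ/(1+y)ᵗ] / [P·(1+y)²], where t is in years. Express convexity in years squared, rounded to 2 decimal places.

26.51

With y = 0.107:
  t   CF        PV=CF/(1+0.107)^t    t·PV        t(t+1)·PV
  1        75.00        67.7507        67.7507         135.5014
  2        75.00        61.2021       122.4041         367.2123
  3        75.00        55.2864       165.8592         663.4369
  4        75.00        49.9426       199.7702         998.8512
  5        75.00        45.1152       225.5761       1,353.4568
  6     1,075.00       584.1478     3,504.8867      24,534.2072
  Σ                    863.4447     4,286.2471      28,052.6659
P = 863.4447.
Convexity = Σ t(t+1)·PV / [P·(1+y)²] = 28,052.6659 / (863.4447 × 1.225449) = 26.51211.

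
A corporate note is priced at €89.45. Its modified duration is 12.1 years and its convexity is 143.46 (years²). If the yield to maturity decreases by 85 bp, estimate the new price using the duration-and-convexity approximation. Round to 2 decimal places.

€99.11

Duration effect: -D_mod·Δy = -12.1 × (-0.0085) = +0.102850
Convexity effect: ½·C·(Δy)² = 0.5 × 143.46 × (-0.0085)² = +0.0051824925
ΔP/P ≈ +0.102850 + 0.0051824925 = +0.1080324925
New price ≈ 89.45 × (1 + 0.1080324925) = 99.113506454125.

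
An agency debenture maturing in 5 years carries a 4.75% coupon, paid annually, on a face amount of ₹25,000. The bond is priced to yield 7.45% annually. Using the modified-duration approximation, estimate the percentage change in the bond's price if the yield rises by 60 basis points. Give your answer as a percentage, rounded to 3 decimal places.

Periodic yield y = 0.0745. Modified duration first:
  t   CF        PV=CF/(1+0.0745)^t    t·PV
  1     1,187.50     1,105.1652     1,105.1652
  2     1,187.50     1,028.5390     2,057.0781
  3     1,187.50       957.2257     2,871.6772
  4     1,187.50       890.8569     3,563.4275
  5    26,187.50    18,283.6097    91,418.0484
  Σ                 22,265.3965   101,015.3963
P = 22,265.3965; D_Mac = 4.53688 yrs; D_mod = 4.53688/(1+0.0745) = 4.22232 yrs.
ΔP/P ≈ -D_mod · Δy = -4.22232 × (+0.006) = -0.025334 = -2.5334%.

-2.533%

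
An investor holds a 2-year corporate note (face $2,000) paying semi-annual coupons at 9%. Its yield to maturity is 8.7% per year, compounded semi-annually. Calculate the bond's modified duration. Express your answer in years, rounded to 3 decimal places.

1.797 years

Periodic yield y = 0.0435. First find Macaulay duration:
  t   CF        PV=CF/(1+0.0435)^t    t·PV
  1        90.00        86.2482        86.2482
  2        90.00        82.6528       165.3056
  3        90.00        79.2073       237.6219
  4     2,090.00     1,762.6922     7,050.7686
  Σ                  2,010.8005     7,539.9443
P = 2,010.8005; Macaulay duration = 7,539.9443 / 2,010.8005 = 3.74972 half-year periods = 1.87486 years.
Modified duration = D_Mac / (1 + y) = 1.87486 / 1.0435 = 1.79670 years.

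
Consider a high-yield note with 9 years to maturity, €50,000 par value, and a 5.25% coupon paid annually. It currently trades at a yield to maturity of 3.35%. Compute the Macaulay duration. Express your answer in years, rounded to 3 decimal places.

Periodic yield y = 0.0335. Discount each cash flow and weight by its year:
  t   CF        PV=CF/(1+0.0335)^t    t·PV
  1     2,625.00     2,539.9129     2,539.9129
  2     2,625.00     2,457.5839     4,915.1677
  3     2,625.00     2,377.9234     7,133.7703
  4     2,625.00     2,300.8451     9,203.3804
  5     2,625.00     2,226.2652    11,131.3261
  6     2,625.00     2,154.1028    12,924.6167
  7     2,625.00     2,084.2794    14,589.9560
  8     2,625.00     2,016.7193    16,133.7546
  9    52,625.00    39,119.9040   352,079.1358
  Σ                 57,277.5361   430,651.0206
Price P = Σ PV = 57,277.5361.
Macaulay duration = Σ(t·PV) / P = 430,651.0206 / 57,277.5361 = 7.51867 years.

7.519 years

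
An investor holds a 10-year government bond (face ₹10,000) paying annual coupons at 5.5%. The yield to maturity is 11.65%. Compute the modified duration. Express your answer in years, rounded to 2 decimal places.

Periodic yield y = 0.1165. First find Macaulay duration:
  t   CF        PV=CF/(1+0.1165)^t    t·PV
  1       550.00       492.6108       492.6108
  2       550.00       441.2099       882.4198
  3       550.00       395.1723     1,185.5169
  4       550.00       353.9385     1,415.7539
  5       550.00       317.0071     1,585.0357
  6       550.00       283.9294     1,703.5762
  7       550.00       254.3031     1,780.1215
  8       550.00       227.7681     1,822.1447
  9       550.00       204.0019     1,836.0168
  10   10,550.00     3,504.8157    35,048.1570
  Σ                  6,474.7568    47,751.3534
P = 6,474.7568; Macaulay duration = 47,751.3534 / 6,474.7568 = 7.37500 years.
Modified duration = D_Mac / (1 + y) = 7.37500 / 1.1165 = 6.60547 years.

6.61 years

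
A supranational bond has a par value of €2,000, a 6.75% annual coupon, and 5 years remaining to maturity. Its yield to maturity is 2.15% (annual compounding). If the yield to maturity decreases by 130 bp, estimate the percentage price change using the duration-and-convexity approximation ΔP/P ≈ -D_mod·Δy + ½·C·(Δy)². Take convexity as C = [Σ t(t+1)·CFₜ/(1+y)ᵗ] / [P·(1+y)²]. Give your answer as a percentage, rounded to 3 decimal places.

+5.895%

With y = 0.0215:
  t   CF        PV=CF/(1+0.0215)^t    t·PV        t(t+1)·PV
  1       135.00       132.1586       132.1586         264.3172
  2       135.00       129.3770       258.7540         776.2619
  3       135.00       126.6539       379.9618       1,519.8471
  4       135.00       123.9882       495.9527       2,479.7636
  5     2,135.00     1,919.5792     9,597.8958      57,587.3746
  Σ                  2,431.7568    10,864.7228      62,627.5644
P = 2,431.7568; D_Mac = 4.46785 yrs; D_mod = 4.37381 yrs; C = 24.68133.
Duration effect: -4.37381 × (-0.013) = +0.056860
Convexity effect: 0.5 × 24.68133 × (-0.013)² = +0.0020856
ΔP/P ≈ +0.056860 + 0.0020856 = +0.058945 = +5.8945%.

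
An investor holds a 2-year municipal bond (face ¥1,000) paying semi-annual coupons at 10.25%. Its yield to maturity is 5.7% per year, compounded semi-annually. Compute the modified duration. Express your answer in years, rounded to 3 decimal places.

1.813 years

Periodic yield y = 0.0285. First find Macaulay duration:
  t   CF        PV=CF/(1+0.0285)^t    t·PV
  1        51.25        49.8298        49.8298
  2        51.25        48.4491        96.8981
  3        51.25        47.1065       141.3195
  4     1,051.25       939.4828     3,757.9311
  Σ                  1,084.8682     4,045.9786
P = 1,084.8682; Macaulay duration = 4,045.9786 / 1,084.8682 = 3.72947 half-year periods = 1.86473 years.
Modified duration = D_Mac / (1 + y) = 1.86473 / 1.0285 = 1.81306 years.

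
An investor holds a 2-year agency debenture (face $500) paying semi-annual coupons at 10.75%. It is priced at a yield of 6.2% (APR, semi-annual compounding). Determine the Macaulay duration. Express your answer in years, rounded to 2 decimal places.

1.86 years

Periodic yield y = 0.031. Discount each cash flow and weight by its period:
  t   CF        PV=CF/(1+0.031)^t    t·PV
  1       26.875        26.0669        26.0669
  2       26.875        25.2831        50.5663
  3       26.875        24.5229        73.5688
  4      526.875       466.3081     1,865.2323
  Σ                    542.1811     2,015.4343
Price P = Σ PV = 542.1811.
Macaulay duration = Σ(t·PV) / P = 2,015.4343 / 542.1811 = 3.71727 half-year periods.
In years: 3.71727 / 2 = 1.85864 years.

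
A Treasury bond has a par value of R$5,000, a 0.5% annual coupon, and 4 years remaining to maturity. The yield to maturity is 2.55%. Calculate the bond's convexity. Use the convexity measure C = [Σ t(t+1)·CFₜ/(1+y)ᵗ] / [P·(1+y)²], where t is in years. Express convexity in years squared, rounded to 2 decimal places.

18.82

With y = 0.0255:
  t   CF        PV=CF/(1+0.0255)^t    t·PV        t(t+1)·PV
  1        25.00        24.3784        24.3784          48.7567
  2        25.00        23.7722        47.5443         142.6330
  3        25.00        23.1810        69.5431         278.1725
  4     5,025.00     4,543.5301    18,174.1203      90,870.6015
  Σ                  4,614.8616    18,315.5861      91,340.1637
P = 4,614.8616.
Convexity = Σ t(t+1)·PV / [P·(1+y)²] = 91,340.1637 / (4,614.8616 × 1.051650) = 18.82053.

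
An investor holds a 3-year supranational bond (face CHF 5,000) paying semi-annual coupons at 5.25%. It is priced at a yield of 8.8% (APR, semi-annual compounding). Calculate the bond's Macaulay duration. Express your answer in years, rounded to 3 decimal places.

2.804 years

Periodic yield y = 0.044. Discount each cash flow and weight by its period:
  t   CF        PV=CF/(1+0.044)^t    t·PV
  1       131.25       125.7184       125.7184
  2       131.25       120.4199       240.8398
  3       131.25       115.3447       346.0342
  4       131.25       110.4835       441.9339
  5       131.25       105.8271       529.1354
  6     5,131.25     3,962.9645    23,777.7870
  Σ                  4,540.7581    25,461.4488
Price P = Σ PV = 4,540.7581.
Macaulay duration = Σ(t·PV) / P = 25,461.4488 / 4,540.7581 = 5.60731 half-year periods.
In years: 5.60731 / 2 = 2.80366 years.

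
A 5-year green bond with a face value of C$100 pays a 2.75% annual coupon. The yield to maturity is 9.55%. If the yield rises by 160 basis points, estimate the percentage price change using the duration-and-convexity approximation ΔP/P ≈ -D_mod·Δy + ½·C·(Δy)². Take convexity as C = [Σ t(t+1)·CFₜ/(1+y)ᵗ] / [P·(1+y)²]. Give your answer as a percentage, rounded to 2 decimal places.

-6.55%

With y = 0.0955:
  t   CF        PV=CF/(1+0.0955)^t    t·PV        t(t+1)·PV
  1         2.75         2.5103         2.5103           5.0205
  2         2.75         2.2914         4.5829          13.7486
  3         2.75         2.0917         6.2750          25.1002
  4         2.75         1.9093         7.6374          38.1868
  5       102.75        65.1208       325.6041       1,953.6249
  Σ                     73.9236       346.6097       2,035.6810
P = 73.9236; D_Mac = 4.68876 yrs; D_mod = 4.28002 yrs; C = 22.94574.
Duration effect: -4.28002 × (+0.016) = -0.068480
Convexity effect: 0.5 × 22.94574 × (0.016)² = +0.0029371
ΔP/P ≈ -0.068480 + 0.0029371 = -0.065543 = -6.5543%.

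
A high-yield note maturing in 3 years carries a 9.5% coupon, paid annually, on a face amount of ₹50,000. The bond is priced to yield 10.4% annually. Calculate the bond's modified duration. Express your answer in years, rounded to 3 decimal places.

2.486 years

Periodic yield y = 0.104. First find Macaulay duration:
  t   CF        PV=CF/(1+0.104)^t    t·PV
  1     4,750.00     4,302.5362     4,302.5362
  2     4,750.00     3,897.2248     7,794.4497
  3    54,750.00    40,688.9894   122,066.9682
  Σ                 48,888.7505   134,163.9541
P = 48,888.7505; Macaulay duration = 134,163.9541 / 48,888.7505 = 2.74427 years.
Modified duration = D_Mac / (1 + y) = 2.74427 / 1.104 = 2.48575 years.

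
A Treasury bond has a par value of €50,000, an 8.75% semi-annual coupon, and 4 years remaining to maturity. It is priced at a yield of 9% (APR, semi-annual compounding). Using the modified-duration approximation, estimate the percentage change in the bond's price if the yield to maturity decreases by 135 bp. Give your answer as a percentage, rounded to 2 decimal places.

Periodic yield y = 0.045. Modified duration first:
  t   CF        PV=CF/(1+0.045)^t    t·PV
  1     2,187.50     2,093.3014     2,093.3014
  2     2,187.50     2,003.1593     4,006.3185
  3     2,187.50     1,916.8988     5,750.6965
  4     2,187.50     1,834.3529     7,337.4118
  5     2,187.50     1,755.3617     8,776.8083
  6     2,187.50     1,679.7719    10,078.6316
  7     2,187.50     1,607.4373    11,252.0608
  8    52,187.50    36,697.4738   293,579.7905
  Σ                 49,587.7571   342,875.0193
P = 49,587.7571; D_Mac = 6.91451 half-year periods = 3.45725 yrs; D_mod = 3.45725/(1+0.045) = 3.30838 yrs.
ΔP/P ≈ -D_mod · Δy = -3.30838 × (-0.0135) = +0.044663 = +4.4663%.

+4.47%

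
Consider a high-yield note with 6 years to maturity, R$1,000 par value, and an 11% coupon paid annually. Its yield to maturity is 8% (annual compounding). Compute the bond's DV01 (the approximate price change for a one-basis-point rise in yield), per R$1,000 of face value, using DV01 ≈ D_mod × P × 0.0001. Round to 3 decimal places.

R$0.504

Periodic yield y = 0.08.
  t   CF        PV=CF/(1+0.08)^t    t·PV
  1       110.00       101.8519       101.8519
  2       110.00        94.3073       188.6145
  3       110.00        87.3215       261.9646
  4       110.00        80.8533       323.4131
  5       110.00        74.8642       374.3208
  6     1,110.00       699.4883     4,196.9297
  Σ                  1,138.6864     5,447.0946
P = 1,138.6864; D_Mac = 4.78367 yrs; D_mod = 4.42932 yrs.
DV01 ≈ 4.42932 × 1,138.6864 × 0.0001 = 0.504361.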